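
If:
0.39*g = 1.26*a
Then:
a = 0.30952380952381*g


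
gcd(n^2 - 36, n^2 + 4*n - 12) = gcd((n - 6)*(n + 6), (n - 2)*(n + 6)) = n + 6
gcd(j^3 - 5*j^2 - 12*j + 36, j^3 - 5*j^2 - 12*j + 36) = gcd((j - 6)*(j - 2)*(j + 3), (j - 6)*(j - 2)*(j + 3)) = j^3 - 5*j^2 - 12*j + 36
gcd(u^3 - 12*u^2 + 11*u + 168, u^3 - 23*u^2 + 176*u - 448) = u^2 - 15*u + 56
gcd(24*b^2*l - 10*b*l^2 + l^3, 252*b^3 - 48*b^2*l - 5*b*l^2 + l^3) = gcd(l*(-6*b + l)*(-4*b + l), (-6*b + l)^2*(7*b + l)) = 6*b - l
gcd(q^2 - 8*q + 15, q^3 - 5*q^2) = q - 5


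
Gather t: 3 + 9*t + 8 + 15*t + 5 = 24*t + 16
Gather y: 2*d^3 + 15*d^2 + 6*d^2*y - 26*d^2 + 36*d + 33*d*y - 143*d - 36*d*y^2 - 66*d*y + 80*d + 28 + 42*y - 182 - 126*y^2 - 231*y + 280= 2*d^3 - 11*d^2 - 27*d + y^2*(-36*d - 126) + y*(6*d^2 - 33*d - 189) + 126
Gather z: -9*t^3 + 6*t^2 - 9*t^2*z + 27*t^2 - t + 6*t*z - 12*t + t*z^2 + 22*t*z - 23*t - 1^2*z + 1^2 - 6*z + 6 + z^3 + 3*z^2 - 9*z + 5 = -9*t^3 + 33*t^2 - 36*t + z^3 + z^2*(t + 3) + z*(-9*t^2 + 28*t - 16) + 12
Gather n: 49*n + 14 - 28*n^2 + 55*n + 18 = -28*n^2 + 104*n + 32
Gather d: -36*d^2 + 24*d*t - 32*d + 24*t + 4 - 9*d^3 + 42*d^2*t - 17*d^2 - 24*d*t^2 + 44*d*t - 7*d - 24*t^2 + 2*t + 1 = -9*d^3 + d^2*(42*t - 53) + d*(-24*t^2 + 68*t - 39) - 24*t^2 + 26*t + 5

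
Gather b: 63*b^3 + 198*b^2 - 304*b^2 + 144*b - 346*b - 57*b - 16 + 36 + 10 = 63*b^3 - 106*b^2 - 259*b + 30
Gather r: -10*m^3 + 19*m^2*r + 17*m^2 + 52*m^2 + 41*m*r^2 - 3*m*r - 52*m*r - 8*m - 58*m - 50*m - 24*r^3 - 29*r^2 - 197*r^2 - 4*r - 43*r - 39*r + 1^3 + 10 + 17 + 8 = -10*m^3 + 69*m^2 - 116*m - 24*r^3 + r^2*(41*m - 226) + r*(19*m^2 - 55*m - 86) + 36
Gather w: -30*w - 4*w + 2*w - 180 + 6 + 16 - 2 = -32*w - 160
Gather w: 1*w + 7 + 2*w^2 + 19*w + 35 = 2*w^2 + 20*w + 42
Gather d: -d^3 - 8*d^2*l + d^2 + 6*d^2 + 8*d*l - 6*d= -d^3 + d^2*(7 - 8*l) + d*(8*l - 6)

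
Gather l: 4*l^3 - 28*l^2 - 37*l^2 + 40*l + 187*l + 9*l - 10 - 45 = 4*l^3 - 65*l^2 + 236*l - 55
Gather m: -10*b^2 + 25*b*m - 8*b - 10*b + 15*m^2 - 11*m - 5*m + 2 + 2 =-10*b^2 - 18*b + 15*m^2 + m*(25*b - 16) + 4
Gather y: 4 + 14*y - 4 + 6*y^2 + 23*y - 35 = 6*y^2 + 37*y - 35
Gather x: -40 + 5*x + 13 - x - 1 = 4*x - 28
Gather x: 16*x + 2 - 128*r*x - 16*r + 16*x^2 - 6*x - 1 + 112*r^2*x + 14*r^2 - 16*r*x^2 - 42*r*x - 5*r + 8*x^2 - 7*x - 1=14*r^2 - 21*r + x^2*(24 - 16*r) + x*(112*r^2 - 170*r + 3)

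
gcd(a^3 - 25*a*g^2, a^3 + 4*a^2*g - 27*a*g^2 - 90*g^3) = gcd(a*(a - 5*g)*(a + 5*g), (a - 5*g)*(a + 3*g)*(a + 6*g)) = a - 5*g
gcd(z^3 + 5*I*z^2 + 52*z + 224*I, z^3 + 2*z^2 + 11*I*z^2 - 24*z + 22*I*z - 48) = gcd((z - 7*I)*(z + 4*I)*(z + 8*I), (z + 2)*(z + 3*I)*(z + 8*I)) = z + 8*I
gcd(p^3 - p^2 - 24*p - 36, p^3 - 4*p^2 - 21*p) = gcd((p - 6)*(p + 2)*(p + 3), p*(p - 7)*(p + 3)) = p + 3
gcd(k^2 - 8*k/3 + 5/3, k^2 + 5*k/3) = 1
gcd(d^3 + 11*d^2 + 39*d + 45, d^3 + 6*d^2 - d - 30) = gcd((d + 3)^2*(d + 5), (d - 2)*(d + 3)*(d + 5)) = d^2 + 8*d + 15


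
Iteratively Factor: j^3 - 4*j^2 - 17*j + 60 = (j - 5)*(j^2 + j - 12) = (j - 5)*(j + 4)*(j - 3)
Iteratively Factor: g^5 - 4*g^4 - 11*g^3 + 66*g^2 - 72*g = (g + 4)*(g^4 - 8*g^3 + 21*g^2 - 18*g) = (g - 3)*(g + 4)*(g^3 - 5*g^2 + 6*g) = g*(g - 3)*(g + 4)*(g^2 - 5*g + 6) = g*(g - 3)*(g - 2)*(g + 4)*(g - 3)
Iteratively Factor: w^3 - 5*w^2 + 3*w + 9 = (w - 3)*(w^2 - 2*w - 3) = (w - 3)*(w + 1)*(w - 3)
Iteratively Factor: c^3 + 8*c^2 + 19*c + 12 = (c + 4)*(c^2 + 4*c + 3) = (c + 3)*(c + 4)*(c + 1)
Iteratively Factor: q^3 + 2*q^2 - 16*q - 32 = (q - 4)*(q^2 + 6*q + 8) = (q - 4)*(q + 4)*(q + 2)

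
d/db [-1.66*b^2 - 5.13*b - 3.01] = -3.32*b - 5.13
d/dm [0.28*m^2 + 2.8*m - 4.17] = 0.56*m + 2.8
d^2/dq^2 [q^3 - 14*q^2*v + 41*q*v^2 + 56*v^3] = 6*q - 28*v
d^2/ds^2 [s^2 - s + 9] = 2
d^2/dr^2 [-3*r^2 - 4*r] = -6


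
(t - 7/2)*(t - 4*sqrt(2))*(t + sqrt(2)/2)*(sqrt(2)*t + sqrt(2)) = sqrt(2)*t^4 - 7*t^3 - 5*sqrt(2)*t^3/2 - 15*sqrt(2)*t^2/2 + 35*t^2/2 + 10*sqrt(2)*t + 49*t/2 + 14*sqrt(2)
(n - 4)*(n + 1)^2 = n^3 - 2*n^2 - 7*n - 4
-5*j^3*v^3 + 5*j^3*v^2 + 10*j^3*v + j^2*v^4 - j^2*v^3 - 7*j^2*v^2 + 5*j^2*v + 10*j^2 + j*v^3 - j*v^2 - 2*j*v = (-5*j + v)*(v - 2)*(j*v + 1)*(j*v + j)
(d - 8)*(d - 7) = d^2 - 15*d + 56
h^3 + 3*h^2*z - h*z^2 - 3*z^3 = (h - z)*(h + z)*(h + 3*z)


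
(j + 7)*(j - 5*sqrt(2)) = j^2 - 5*sqrt(2)*j + 7*j - 35*sqrt(2)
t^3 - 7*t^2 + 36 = (t - 6)*(t - 3)*(t + 2)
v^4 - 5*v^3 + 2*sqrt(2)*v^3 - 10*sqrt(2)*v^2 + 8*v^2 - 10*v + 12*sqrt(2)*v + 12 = (v - 3)*(v - 2)*(v + sqrt(2))^2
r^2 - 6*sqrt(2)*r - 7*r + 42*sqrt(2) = (r - 7)*(r - 6*sqrt(2))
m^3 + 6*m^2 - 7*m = m*(m - 1)*(m + 7)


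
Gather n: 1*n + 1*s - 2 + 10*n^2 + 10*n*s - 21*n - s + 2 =10*n^2 + n*(10*s - 20)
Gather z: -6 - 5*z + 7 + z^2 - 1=z^2 - 5*z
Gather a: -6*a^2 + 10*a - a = -6*a^2 + 9*a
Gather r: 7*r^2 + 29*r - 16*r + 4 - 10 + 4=7*r^2 + 13*r - 2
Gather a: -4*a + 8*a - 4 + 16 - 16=4*a - 4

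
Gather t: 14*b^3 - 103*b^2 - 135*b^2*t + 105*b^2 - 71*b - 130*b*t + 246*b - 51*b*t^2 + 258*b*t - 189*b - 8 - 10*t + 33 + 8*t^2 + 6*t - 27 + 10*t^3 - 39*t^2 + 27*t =14*b^3 + 2*b^2 - 14*b + 10*t^3 + t^2*(-51*b - 31) + t*(-135*b^2 + 128*b + 23) - 2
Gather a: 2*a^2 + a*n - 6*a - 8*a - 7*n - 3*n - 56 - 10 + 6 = 2*a^2 + a*(n - 14) - 10*n - 60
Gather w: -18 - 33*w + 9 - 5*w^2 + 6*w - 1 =-5*w^2 - 27*w - 10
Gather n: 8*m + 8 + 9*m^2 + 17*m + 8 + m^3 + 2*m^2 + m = m^3 + 11*m^2 + 26*m + 16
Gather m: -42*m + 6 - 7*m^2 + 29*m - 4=-7*m^2 - 13*m + 2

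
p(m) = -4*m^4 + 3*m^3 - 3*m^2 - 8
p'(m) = -16*m^3 + 9*m^2 - 6*m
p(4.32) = -1215.26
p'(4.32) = -1147.90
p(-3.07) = -478.39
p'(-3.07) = 566.20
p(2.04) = -64.29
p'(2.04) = -110.62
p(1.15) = -14.40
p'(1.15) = -19.33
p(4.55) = -1501.89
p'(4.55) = -1348.12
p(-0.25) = -8.25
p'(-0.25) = 2.31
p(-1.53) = -47.69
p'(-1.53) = 87.55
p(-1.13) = -22.68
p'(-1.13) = 41.36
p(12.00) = -78200.00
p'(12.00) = -26424.00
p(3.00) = -278.00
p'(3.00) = -369.00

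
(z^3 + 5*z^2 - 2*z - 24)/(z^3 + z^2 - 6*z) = (z + 4)/z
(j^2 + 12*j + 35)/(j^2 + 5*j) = (j + 7)/j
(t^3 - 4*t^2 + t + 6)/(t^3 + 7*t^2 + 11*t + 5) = (t^2 - 5*t + 6)/(t^2 + 6*t + 5)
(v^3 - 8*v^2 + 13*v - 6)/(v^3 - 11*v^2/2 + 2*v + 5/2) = 2*(v^2 - 7*v + 6)/(2*v^2 - 9*v - 5)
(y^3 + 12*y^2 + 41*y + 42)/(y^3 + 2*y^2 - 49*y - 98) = (y + 3)/(y - 7)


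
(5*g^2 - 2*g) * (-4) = -20*g^2 + 8*g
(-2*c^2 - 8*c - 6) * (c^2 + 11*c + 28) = -2*c^4 - 30*c^3 - 150*c^2 - 290*c - 168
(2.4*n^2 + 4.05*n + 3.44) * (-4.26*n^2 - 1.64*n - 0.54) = -10.224*n^4 - 21.189*n^3 - 22.5924*n^2 - 7.8286*n - 1.8576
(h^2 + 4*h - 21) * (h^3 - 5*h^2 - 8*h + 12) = h^5 - h^4 - 49*h^3 + 85*h^2 + 216*h - 252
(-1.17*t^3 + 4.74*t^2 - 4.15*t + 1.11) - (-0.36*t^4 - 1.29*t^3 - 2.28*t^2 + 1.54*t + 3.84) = 0.36*t^4 + 0.12*t^3 + 7.02*t^2 - 5.69*t - 2.73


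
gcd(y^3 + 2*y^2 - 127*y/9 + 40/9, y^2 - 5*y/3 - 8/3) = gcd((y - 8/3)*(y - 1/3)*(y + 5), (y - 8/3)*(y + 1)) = y - 8/3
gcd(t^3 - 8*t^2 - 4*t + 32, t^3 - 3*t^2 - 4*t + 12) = t^2 - 4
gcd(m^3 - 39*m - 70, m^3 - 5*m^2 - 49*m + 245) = m - 7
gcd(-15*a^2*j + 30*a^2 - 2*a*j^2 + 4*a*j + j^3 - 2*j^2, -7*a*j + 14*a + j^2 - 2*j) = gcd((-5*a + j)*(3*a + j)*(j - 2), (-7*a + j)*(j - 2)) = j - 2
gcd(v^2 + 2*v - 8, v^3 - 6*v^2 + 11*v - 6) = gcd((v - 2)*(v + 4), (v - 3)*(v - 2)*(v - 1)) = v - 2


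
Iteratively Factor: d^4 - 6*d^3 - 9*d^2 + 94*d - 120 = (d + 4)*(d^3 - 10*d^2 + 31*d - 30) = (d - 5)*(d + 4)*(d^2 - 5*d + 6) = (d - 5)*(d - 3)*(d + 4)*(d - 2)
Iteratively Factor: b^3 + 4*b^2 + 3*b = (b + 1)*(b^2 + 3*b) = (b + 1)*(b + 3)*(b)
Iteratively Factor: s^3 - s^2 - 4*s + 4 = (s - 2)*(s^2 + s - 2) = (s - 2)*(s + 2)*(s - 1)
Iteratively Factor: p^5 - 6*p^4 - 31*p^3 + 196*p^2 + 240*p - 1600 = (p + 4)*(p^4 - 10*p^3 + 9*p^2 + 160*p - 400) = (p + 4)^2*(p^3 - 14*p^2 + 65*p - 100) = (p - 5)*(p + 4)^2*(p^2 - 9*p + 20) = (p - 5)^2*(p + 4)^2*(p - 4)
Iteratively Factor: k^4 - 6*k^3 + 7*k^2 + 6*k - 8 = (k - 2)*(k^3 - 4*k^2 - k + 4) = (k - 2)*(k + 1)*(k^2 - 5*k + 4) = (k - 2)*(k - 1)*(k + 1)*(k - 4)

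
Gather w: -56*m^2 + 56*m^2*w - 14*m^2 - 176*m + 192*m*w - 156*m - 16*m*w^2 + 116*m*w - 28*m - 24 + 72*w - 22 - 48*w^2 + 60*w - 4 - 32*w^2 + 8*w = -70*m^2 - 360*m + w^2*(-16*m - 80) + w*(56*m^2 + 308*m + 140) - 50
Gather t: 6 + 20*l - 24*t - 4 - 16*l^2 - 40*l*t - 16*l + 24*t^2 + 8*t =-16*l^2 + 4*l + 24*t^2 + t*(-40*l - 16) + 2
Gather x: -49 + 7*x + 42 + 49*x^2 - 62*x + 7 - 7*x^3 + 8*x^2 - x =-7*x^3 + 57*x^2 - 56*x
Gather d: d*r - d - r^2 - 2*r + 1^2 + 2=d*(r - 1) - r^2 - 2*r + 3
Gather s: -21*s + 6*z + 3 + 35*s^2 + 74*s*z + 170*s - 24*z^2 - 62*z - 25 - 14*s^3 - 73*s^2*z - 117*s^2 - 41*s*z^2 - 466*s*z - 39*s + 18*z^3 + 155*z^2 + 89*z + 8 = -14*s^3 + s^2*(-73*z - 82) + s*(-41*z^2 - 392*z + 110) + 18*z^3 + 131*z^2 + 33*z - 14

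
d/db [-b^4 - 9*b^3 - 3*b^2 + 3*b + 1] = -4*b^3 - 27*b^2 - 6*b + 3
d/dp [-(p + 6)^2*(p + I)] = (p + 6)*(-3*p - 6 - 2*I)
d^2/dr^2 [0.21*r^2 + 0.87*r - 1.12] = 0.420000000000000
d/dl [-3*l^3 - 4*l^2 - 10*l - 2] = -9*l^2 - 8*l - 10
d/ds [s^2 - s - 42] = 2*s - 1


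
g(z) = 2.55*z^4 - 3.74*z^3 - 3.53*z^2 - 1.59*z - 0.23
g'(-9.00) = -8282.67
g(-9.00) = 19185.16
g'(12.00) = 15923.61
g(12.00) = 45886.45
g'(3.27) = 212.00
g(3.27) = 117.61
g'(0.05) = -1.97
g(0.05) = -0.32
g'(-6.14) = -2742.28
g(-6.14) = 4366.38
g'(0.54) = -7.07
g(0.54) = -2.49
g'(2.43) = 61.36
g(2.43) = 10.31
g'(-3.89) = -744.32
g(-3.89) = 756.59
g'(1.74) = 5.89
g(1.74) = -10.01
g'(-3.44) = -525.29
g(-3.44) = 472.80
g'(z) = 10.2*z^3 - 11.22*z^2 - 7.06*z - 1.59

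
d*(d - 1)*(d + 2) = d^3 + d^2 - 2*d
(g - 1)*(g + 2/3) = g^2 - g/3 - 2/3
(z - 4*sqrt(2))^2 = z^2 - 8*sqrt(2)*z + 32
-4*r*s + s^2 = s*(-4*r + s)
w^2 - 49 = (w - 7)*(w + 7)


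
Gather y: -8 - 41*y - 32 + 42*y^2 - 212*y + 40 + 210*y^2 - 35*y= 252*y^2 - 288*y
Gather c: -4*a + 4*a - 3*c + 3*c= 0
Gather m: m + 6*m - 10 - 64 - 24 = 7*m - 98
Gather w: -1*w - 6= -w - 6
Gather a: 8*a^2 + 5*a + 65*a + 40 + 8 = 8*a^2 + 70*a + 48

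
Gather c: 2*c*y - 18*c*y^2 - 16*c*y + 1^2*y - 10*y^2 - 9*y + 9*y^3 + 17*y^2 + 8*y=c*(-18*y^2 - 14*y) + 9*y^3 + 7*y^2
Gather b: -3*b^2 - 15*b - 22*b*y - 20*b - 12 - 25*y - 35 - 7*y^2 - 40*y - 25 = -3*b^2 + b*(-22*y - 35) - 7*y^2 - 65*y - 72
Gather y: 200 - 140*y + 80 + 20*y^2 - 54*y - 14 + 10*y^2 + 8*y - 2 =30*y^2 - 186*y + 264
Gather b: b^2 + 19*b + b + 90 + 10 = b^2 + 20*b + 100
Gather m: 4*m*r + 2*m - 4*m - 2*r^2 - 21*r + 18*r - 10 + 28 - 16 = m*(4*r - 2) - 2*r^2 - 3*r + 2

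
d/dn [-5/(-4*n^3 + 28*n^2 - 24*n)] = 5*(-3*n^2 + 14*n - 6)/(4*n^2*(n^2 - 7*n + 6)^2)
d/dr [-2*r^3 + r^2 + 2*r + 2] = -6*r^2 + 2*r + 2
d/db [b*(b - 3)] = 2*b - 3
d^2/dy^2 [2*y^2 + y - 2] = 4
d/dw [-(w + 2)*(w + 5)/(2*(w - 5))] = (-w^2 + 10*w + 45)/(2*(w^2 - 10*w + 25))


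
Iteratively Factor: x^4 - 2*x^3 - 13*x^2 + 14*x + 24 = (x + 3)*(x^3 - 5*x^2 + 2*x + 8) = (x - 4)*(x + 3)*(x^2 - x - 2) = (x - 4)*(x - 2)*(x + 3)*(x + 1)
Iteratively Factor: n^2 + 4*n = (n)*(n + 4)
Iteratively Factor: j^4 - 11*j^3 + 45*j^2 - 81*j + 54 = (j - 2)*(j^3 - 9*j^2 + 27*j - 27) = (j - 3)*(j - 2)*(j^2 - 6*j + 9) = (j - 3)^2*(j - 2)*(j - 3)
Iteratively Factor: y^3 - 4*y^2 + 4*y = (y - 2)*(y^2 - 2*y) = y*(y - 2)*(y - 2)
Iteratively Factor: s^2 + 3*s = (s)*(s + 3)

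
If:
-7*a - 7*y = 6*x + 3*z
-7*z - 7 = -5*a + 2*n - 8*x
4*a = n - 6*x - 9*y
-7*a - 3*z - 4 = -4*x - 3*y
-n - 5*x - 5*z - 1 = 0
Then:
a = 82/415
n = 257/83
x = 179/415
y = -13/415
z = -519/415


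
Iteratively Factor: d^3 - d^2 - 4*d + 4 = (d - 1)*(d^2 - 4) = (d - 1)*(d + 2)*(d - 2)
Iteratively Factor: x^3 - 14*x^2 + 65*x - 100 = (x - 4)*(x^2 - 10*x + 25) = (x - 5)*(x - 4)*(x - 5)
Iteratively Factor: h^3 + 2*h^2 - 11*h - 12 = (h + 1)*(h^2 + h - 12) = (h + 1)*(h + 4)*(h - 3)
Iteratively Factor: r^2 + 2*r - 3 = (r - 1)*(r + 3)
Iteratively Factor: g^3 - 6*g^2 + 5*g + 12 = (g + 1)*(g^2 - 7*g + 12) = (g - 3)*(g + 1)*(g - 4)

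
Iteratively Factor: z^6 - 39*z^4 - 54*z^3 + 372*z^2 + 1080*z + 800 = (z - 5)*(z^5 + 5*z^4 - 14*z^3 - 124*z^2 - 248*z - 160) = (z - 5)*(z + 2)*(z^4 + 3*z^3 - 20*z^2 - 84*z - 80) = (z - 5)^2*(z + 2)*(z^3 + 8*z^2 + 20*z + 16) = (z - 5)^2*(z + 2)^2*(z^2 + 6*z + 8) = (z - 5)^2*(z + 2)^2*(z + 4)*(z + 2)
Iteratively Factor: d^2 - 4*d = (d)*(d - 4)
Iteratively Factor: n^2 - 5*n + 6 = (n - 3)*(n - 2)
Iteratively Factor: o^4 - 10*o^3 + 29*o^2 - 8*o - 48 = (o + 1)*(o^3 - 11*o^2 + 40*o - 48) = (o - 4)*(o + 1)*(o^2 - 7*o + 12) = (o - 4)^2*(o + 1)*(o - 3)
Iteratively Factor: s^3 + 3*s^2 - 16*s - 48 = (s + 3)*(s^2 - 16) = (s + 3)*(s + 4)*(s - 4)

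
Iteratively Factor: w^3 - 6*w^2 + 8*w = (w - 2)*(w^2 - 4*w) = (w - 4)*(w - 2)*(w)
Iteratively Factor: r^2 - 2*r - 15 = (r - 5)*(r + 3)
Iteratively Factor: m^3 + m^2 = (m)*(m^2 + m) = m*(m + 1)*(m)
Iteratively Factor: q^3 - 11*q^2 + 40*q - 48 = (q - 4)*(q^2 - 7*q + 12) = (q - 4)*(q - 3)*(q - 4)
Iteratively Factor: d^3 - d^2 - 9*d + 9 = (d + 3)*(d^2 - 4*d + 3) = (d - 3)*(d + 3)*(d - 1)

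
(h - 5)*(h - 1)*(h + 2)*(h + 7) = h^4 + 3*h^3 - 35*h^2 - 39*h + 70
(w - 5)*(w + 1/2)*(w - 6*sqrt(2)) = w^3 - 6*sqrt(2)*w^2 - 9*w^2/2 - 5*w/2 + 27*sqrt(2)*w + 15*sqrt(2)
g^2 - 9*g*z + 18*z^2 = (g - 6*z)*(g - 3*z)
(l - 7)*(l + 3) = l^2 - 4*l - 21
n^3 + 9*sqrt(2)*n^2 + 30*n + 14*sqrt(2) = (n + sqrt(2))^2*(n + 7*sqrt(2))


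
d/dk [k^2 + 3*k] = 2*k + 3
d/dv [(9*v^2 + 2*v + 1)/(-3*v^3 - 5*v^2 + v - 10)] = (27*v^4 + 12*v^3 + 28*v^2 - 170*v - 21)/(9*v^6 + 30*v^5 + 19*v^4 + 50*v^3 + 101*v^2 - 20*v + 100)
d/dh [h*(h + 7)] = 2*h + 7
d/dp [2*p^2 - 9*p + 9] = 4*p - 9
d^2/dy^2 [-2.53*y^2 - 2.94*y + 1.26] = -5.06000000000000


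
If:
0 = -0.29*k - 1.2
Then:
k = -4.14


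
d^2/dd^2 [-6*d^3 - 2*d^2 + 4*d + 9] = -36*d - 4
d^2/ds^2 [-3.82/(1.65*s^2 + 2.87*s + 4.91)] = (20.7999*s^2 + 36.17922*s - 3.82*(3.3*s + 2.87)*(6.6*s + 5.74) + 61.89546)/(1.65*s^2 + 2.87*s + 4.91)^3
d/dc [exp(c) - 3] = exp(c)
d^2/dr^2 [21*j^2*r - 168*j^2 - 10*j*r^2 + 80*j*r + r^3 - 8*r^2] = -20*j + 6*r - 16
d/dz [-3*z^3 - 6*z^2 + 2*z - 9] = -9*z^2 - 12*z + 2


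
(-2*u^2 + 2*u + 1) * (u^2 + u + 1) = -2*u^4 + u^2 + 3*u + 1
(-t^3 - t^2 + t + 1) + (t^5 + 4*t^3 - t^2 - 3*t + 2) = t^5 + 3*t^3 - 2*t^2 - 2*t + 3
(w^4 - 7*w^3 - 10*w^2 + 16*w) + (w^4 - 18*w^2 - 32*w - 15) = 2*w^4 - 7*w^3 - 28*w^2 - 16*w - 15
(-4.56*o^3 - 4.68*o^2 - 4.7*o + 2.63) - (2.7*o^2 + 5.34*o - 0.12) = -4.56*o^3 - 7.38*o^2 - 10.04*o + 2.75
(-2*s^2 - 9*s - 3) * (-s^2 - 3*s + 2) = 2*s^4 + 15*s^3 + 26*s^2 - 9*s - 6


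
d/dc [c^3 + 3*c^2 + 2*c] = 3*c^2 + 6*c + 2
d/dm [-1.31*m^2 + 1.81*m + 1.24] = 1.81 - 2.62*m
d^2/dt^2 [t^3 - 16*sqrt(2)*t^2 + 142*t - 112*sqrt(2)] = 6*t - 32*sqrt(2)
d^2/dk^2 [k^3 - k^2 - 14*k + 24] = 6*k - 2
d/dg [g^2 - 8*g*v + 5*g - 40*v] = 2*g - 8*v + 5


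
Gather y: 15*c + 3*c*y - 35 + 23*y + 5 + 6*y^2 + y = 15*c + 6*y^2 + y*(3*c + 24) - 30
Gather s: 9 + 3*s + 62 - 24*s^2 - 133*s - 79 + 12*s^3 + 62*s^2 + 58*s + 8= 12*s^3 + 38*s^2 - 72*s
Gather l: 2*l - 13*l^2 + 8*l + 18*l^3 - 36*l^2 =18*l^3 - 49*l^2 + 10*l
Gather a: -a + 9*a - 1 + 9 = 8*a + 8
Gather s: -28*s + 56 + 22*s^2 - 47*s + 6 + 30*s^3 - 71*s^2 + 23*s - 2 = 30*s^3 - 49*s^2 - 52*s + 60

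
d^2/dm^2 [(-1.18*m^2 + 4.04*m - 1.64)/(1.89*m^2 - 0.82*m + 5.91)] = (25.20504*m^3 + 43.933428*m^2 - 255.508344*m - 8.84121999999999)/(6.751269*m^6 - 8.787366*m^5 + 67.145841*m^4 - 55.507276*m^3 + 209.963979*m^2 - 85.923126*m + 206.425071)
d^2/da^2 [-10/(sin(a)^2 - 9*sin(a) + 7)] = 10*(4*sin(a)^4 - 27*sin(a)^3 + 47*sin(a)^2 + 117*sin(a) - 148)/(sin(a)^2 - 9*sin(a) + 7)^3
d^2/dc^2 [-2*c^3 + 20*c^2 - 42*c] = 40 - 12*c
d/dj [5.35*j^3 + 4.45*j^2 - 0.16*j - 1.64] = 16.05*j^2 + 8.9*j - 0.16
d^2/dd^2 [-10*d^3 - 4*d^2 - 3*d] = -60*d - 8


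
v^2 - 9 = (v - 3)*(v + 3)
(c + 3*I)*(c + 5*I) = c^2 + 8*I*c - 15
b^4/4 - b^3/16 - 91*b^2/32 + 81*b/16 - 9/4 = (b/4 + 1)*(b - 2)*(b - 3/2)*(b - 3/4)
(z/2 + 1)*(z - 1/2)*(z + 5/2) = z^3/2 + 2*z^2 + 11*z/8 - 5/4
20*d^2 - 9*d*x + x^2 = (-5*d + x)*(-4*d + x)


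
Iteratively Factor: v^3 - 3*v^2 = (v)*(v^2 - 3*v) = v^2*(v - 3)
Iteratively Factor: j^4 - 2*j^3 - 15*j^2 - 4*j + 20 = (j - 1)*(j^3 - j^2 - 16*j - 20) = (j - 5)*(j - 1)*(j^2 + 4*j + 4) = (j - 5)*(j - 1)*(j + 2)*(j + 2)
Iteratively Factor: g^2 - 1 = (g - 1)*(g + 1)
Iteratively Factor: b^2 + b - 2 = (b + 2)*(b - 1)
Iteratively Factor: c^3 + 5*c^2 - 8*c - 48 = (c - 3)*(c^2 + 8*c + 16) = (c - 3)*(c + 4)*(c + 4)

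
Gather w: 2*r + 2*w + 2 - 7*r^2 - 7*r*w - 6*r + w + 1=-7*r^2 - 4*r + w*(3 - 7*r) + 3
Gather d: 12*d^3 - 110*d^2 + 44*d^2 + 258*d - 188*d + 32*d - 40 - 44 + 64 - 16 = 12*d^3 - 66*d^2 + 102*d - 36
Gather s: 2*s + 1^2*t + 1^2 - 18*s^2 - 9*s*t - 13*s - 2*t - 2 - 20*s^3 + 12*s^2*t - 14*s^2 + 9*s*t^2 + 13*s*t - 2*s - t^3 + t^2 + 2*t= -20*s^3 + s^2*(12*t - 32) + s*(9*t^2 + 4*t - 13) - t^3 + t^2 + t - 1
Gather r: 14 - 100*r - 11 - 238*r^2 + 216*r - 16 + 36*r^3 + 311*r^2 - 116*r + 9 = 36*r^3 + 73*r^2 - 4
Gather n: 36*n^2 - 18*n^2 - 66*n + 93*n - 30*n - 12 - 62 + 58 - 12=18*n^2 - 3*n - 28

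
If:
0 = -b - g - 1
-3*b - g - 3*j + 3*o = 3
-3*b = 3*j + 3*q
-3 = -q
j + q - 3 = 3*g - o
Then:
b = 7/5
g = -12/5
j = -22/5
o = -14/5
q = 3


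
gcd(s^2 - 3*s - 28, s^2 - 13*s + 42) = s - 7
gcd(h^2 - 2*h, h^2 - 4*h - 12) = 1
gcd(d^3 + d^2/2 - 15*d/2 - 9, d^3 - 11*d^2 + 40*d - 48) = d - 3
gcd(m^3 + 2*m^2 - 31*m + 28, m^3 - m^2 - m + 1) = m - 1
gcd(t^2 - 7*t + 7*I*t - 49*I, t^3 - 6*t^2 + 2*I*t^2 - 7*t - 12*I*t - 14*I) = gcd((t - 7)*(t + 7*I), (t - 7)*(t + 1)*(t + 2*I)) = t - 7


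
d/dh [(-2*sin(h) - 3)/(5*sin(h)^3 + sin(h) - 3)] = (20*sin(h)^3 + 45*sin(h)^2 + 9)*cos(h)/(5*sin(h)^3 + sin(h) - 3)^2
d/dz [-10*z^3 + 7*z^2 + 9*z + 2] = -30*z^2 + 14*z + 9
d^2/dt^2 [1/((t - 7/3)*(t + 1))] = 6*(9*(t + 1)^2 + 3*(t + 1)*(3*t - 7) + (3*t - 7)^2)/((t + 1)^3*(3*t - 7)^3)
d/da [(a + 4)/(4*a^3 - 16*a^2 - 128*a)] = (4 - a)/(2*a^2*(a^2 - 16*a + 64))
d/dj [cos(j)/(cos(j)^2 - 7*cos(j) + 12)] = (cos(j)^2 - 12)*sin(j)/((cos(j) - 4)^2*(cos(j) - 3)^2)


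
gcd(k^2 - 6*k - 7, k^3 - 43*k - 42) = k^2 - 6*k - 7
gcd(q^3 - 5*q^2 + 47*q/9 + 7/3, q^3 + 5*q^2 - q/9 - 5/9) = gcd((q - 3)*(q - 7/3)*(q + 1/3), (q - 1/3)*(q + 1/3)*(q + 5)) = q + 1/3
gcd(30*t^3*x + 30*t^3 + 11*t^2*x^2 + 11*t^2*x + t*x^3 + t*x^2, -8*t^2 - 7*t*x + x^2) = 1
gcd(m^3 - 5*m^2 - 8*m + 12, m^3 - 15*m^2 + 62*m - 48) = m^2 - 7*m + 6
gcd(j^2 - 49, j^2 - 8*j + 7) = j - 7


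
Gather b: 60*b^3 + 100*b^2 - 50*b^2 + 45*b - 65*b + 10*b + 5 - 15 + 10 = 60*b^3 + 50*b^2 - 10*b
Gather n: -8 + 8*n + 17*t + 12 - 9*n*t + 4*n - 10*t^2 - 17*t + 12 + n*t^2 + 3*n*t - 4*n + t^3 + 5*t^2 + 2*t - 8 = n*(t^2 - 6*t + 8) + t^3 - 5*t^2 + 2*t + 8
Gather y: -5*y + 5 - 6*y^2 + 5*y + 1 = 6 - 6*y^2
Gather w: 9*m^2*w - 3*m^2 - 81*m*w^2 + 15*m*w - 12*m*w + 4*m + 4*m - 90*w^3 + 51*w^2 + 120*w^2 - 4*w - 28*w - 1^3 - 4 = -3*m^2 + 8*m - 90*w^3 + w^2*(171 - 81*m) + w*(9*m^2 + 3*m - 32) - 5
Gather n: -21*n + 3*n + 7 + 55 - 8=54 - 18*n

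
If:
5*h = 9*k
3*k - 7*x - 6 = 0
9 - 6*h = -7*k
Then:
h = 81/19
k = 45/19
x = 3/19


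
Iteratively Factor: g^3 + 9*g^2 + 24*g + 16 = (g + 4)*(g^2 + 5*g + 4) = (g + 1)*(g + 4)*(g + 4)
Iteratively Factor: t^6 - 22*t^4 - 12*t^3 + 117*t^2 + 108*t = (t - 4)*(t^5 + 4*t^4 - 6*t^3 - 36*t^2 - 27*t) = (t - 4)*(t - 3)*(t^4 + 7*t^3 + 15*t^2 + 9*t) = t*(t - 4)*(t - 3)*(t^3 + 7*t^2 + 15*t + 9) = t*(t - 4)*(t - 3)*(t + 1)*(t^2 + 6*t + 9) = t*(t - 4)*(t - 3)*(t + 1)*(t + 3)*(t + 3)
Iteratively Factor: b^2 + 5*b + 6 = (b + 2)*(b + 3)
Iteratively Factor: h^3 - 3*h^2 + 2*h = (h - 1)*(h^2 - 2*h) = (h - 2)*(h - 1)*(h)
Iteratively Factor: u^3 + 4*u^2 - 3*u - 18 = (u - 2)*(u^2 + 6*u + 9) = (u - 2)*(u + 3)*(u + 3)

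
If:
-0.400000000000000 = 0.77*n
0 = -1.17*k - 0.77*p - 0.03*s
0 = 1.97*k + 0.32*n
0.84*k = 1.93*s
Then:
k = 0.08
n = -0.52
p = -0.13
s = 0.04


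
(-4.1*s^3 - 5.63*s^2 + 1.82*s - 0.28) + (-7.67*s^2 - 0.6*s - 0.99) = -4.1*s^3 - 13.3*s^2 + 1.22*s - 1.27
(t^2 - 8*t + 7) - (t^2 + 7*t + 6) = 1 - 15*t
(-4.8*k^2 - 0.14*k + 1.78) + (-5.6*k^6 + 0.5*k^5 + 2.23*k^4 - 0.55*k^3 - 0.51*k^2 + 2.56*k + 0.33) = -5.6*k^6 + 0.5*k^5 + 2.23*k^4 - 0.55*k^3 - 5.31*k^2 + 2.42*k + 2.11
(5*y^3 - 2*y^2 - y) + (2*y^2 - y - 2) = 5*y^3 - 2*y - 2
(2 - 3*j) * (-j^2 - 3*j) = 3*j^3 + 7*j^2 - 6*j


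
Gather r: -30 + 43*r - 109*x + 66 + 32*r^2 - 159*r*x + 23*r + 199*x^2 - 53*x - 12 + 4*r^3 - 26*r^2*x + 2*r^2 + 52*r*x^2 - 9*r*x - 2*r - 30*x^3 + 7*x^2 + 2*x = 4*r^3 + r^2*(34 - 26*x) + r*(52*x^2 - 168*x + 64) - 30*x^3 + 206*x^2 - 160*x + 24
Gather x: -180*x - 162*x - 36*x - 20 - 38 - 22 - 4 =-378*x - 84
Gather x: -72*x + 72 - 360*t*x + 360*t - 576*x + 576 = 360*t + x*(-360*t - 648) + 648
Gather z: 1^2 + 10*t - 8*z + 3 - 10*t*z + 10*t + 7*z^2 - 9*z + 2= 20*t + 7*z^2 + z*(-10*t - 17) + 6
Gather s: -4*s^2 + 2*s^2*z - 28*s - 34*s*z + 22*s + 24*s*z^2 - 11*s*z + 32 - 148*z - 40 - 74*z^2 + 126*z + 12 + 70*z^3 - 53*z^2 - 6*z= s^2*(2*z - 4) + s*(24*z^2 - 45*z - 6) + 70*z^3 - 127*z^2 - 28*z + 4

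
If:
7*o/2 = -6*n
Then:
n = -7*o/12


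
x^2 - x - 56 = (x - 8)*(x + 7)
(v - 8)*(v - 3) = v^2 - 11*v + 24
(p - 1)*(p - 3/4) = p^2 - 7*p/4 + 3/4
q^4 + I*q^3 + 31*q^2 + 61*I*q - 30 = (q - 6*I)*(q + I)^2*(q + 5*I)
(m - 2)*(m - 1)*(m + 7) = m^3 + 4*m^2 - 19*m + 14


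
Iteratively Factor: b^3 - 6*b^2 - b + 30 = (b - 5)*(b^2 - b - 6) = (b - 5)*(b + 2)*(b - 3)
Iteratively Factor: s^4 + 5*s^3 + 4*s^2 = (s + 4)*(s^3 + s^2) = (s + 1)*(s + 4)*(s^2) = s*(s + 1)*(s + 4)*(s)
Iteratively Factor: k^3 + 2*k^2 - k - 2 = (k - 1)*(k^2 + 3*k + 2) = (k - 1)*(k + 1)*(k + 2)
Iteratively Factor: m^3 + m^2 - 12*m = (m)*(m^2 + m - 12) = m*(m + 4)*(m - 3)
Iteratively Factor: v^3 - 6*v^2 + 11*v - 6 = (v - 3)*(v^2 - 3*v + 2) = (v - 3)*(v - 1)*(v - 2)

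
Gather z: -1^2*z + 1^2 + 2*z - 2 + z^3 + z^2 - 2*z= z^3 + z^2 - z - 1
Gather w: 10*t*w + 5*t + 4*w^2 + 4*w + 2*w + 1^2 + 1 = 5*t + 4*w^2 + w*(10*t + 6) + 2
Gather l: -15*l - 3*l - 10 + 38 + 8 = 36 - 18*l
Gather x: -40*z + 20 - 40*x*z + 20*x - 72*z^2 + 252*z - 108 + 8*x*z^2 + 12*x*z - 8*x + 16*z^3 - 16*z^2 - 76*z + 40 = x*(8*z^2 - 28*z + 12) + 16*z^3 - 88*z^2 + 136*z - 48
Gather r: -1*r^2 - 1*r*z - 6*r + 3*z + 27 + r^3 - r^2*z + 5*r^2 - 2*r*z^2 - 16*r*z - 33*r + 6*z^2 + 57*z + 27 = r^3 + r^2*(4 - z) + r*(-2*z^2 - 17*z - 39) + 6*z^2 + 60*z + 54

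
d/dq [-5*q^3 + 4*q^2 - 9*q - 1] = -15*q^2 + 8*q - 9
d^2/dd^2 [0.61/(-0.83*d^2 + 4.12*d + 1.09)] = (-0.840458*d^2 + 4.171912*d + 0.61*(1.66*d - 4.12)*(3.32*d - 8.24) + 1.103734)/(-0.83*d^2 + 4.12*d + 1.09)^3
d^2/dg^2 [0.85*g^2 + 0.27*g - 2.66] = 1.70000000000000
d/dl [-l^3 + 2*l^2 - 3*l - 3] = -3*l^2 + 4*l - 3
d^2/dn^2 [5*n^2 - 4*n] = 10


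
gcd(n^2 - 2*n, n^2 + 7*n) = n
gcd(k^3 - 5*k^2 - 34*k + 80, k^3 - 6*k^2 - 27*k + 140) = k + 5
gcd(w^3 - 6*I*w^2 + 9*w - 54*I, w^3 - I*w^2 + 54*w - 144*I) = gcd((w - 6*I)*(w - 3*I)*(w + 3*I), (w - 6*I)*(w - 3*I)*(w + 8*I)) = w^2 - 9*I*w - 18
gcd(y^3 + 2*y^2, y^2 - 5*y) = y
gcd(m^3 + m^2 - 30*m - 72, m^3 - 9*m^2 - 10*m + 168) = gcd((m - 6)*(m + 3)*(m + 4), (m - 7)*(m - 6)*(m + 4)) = m^2 - 2*m - 24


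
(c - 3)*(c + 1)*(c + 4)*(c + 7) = c^4 + 9*c^3 + 3*c^2 - 89*c - 84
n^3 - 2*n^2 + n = n*(n - 1)^2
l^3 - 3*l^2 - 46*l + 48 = (l - 8)*(l - 1)*(l + 6)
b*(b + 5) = b^2 + 5*b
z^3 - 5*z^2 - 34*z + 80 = (z - 8)*(z - 2)*(z + 5)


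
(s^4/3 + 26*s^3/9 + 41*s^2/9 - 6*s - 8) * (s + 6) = s^5/3 + 44*s^4/9 + 197*s^3/9 + 64*s^2/3 - 44*s - 48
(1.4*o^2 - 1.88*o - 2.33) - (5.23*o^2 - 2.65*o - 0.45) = -3.83*o^2 + 0.77*o - 1.88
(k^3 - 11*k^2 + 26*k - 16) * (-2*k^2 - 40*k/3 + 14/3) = -2*k^5 + 26*k^4/3 + 298*k^3/3 - 366*k^2 + 1004*k/3 - 224/3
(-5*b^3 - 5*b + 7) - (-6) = -5*b^3 - 5*b + 13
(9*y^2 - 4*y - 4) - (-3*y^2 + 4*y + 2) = 12*y^2 - 8*y - 6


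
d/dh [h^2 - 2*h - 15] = 2*h - 2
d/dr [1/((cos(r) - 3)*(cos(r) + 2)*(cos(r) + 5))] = (-3*sin(r)^2 + 8*cos(r) - 8)*sin(r)/((cos(r) - 3)^2*(cos(r) + 2)^2*(cos(r) + 5)^2)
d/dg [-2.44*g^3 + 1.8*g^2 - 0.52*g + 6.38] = -7.32*g^2 + 3.6*g - 0.52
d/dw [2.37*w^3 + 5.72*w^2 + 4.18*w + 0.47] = 7.11*w^2 + 11.44*w + 4.18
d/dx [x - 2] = 1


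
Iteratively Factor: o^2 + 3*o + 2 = (o + 2)*(o + 1)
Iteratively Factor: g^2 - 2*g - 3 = (g - 3)*(g + 1)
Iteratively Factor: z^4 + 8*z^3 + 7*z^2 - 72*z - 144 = (z + 4)*(z^3 + 4*z^2 - 9*z - 36) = (z + 4)^2*(z^2 - 9) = (z + 3)*(z + 4)^2*(z - 3)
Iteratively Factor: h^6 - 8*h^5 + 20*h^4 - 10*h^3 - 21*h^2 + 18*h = (h - 3)*(h^5 - 5*h^4 + 5*h^3 + 5*h^2 - 6*h) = (h - 3)^2*(h^4 - 2*h^3 - h^2 + 2*h) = (h - 3)^2*(h - 1)*(h^3 - h^2 - 2*h) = (h - 3)^2*(h - 1)*(h + 1)*(h^2 - 2*h) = (h - 3)^2*(h - 2)*(h - 1)*(h + 1)*(h)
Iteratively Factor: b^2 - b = (b - 1)*(b)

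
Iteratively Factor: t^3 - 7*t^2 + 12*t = (t - 3)*(t^2 - 4*t) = (t - 4)*(t - 3)*(t)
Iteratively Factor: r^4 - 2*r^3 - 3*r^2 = (r)*(r^3 - 2*r^2 - 3*r) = r^2*(r^2 - 2*r - 3) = r^2*(r + 1)*(r - 3)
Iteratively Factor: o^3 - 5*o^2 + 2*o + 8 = (o - 4)*(o^2 - o - 2) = (o - 4)*(o - 2)*(o + 1)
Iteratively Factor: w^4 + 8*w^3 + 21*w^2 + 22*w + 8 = (w + 2)*(w^3 + 6*w^2 + 9*w + 4) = (w + 1)*(w + 2)*(w^2 + 5*w + 4) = (w + 1)*(w + 2)*(w + 4)*(w + 1)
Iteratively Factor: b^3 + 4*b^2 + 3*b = (b)*(b^2 + 4*b + 3) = b*(b + 3)*(b + 1)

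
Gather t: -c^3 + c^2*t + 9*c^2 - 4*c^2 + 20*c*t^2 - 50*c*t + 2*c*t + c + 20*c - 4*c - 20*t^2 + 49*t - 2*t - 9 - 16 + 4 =-c^3 + 5*c^2 + 17*c + t^2*(20*c - 20) + t*(c^2 - 48*c + 47) - 21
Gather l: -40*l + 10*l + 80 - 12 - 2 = 66 - 30*l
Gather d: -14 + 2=-12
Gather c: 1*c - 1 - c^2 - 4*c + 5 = -c^2 - 3*c + 4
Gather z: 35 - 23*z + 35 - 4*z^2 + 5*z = -4*z^2 - 18*z + 70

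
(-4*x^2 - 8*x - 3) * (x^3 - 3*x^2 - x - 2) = -4*x^5 + 4*x^4 + 25*x^3 + 25*x^2 + 19*x + 6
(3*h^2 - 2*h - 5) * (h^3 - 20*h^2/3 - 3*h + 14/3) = 3*h^5 - 22*h^4 - 2*h^3/3 + 160*h^2/3 + 17*h/3 - 70/3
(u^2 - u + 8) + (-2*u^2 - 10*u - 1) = -u^2 - 11*u + 7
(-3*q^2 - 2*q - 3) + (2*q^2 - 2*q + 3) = -q^2 - 4*q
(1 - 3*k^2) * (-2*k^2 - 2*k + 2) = 6*k^4 + 6*k^3 - 8*k^2 - 2*k + 2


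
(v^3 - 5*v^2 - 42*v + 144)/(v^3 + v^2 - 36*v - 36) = (v^2 - 11*v + 24)/(v^2 - 5*v - 6)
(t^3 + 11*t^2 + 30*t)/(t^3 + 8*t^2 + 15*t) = (t + 6)/(t + 3)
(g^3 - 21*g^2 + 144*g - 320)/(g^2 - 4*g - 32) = (g^2 - 13*g + 40)/(g + 4)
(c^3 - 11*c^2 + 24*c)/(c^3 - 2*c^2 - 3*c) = (c - 8)/(c + 1)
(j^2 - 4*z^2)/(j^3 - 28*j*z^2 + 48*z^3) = (-j - 2*z)/(-j^2 - 2*j*z + 24*z^2)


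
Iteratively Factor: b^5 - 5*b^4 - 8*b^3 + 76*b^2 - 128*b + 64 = (b + 4)*(b^4 - 9*b^3 + 28*b^2 - 36*b + 16) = (b - 1)*(b + 4)*(b^3 - 8*b^2 + 20*b - 16) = (b - 4)*(b - 1)*(b + 4)*(b^2 - 4*b + 4) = (b - 4)*(b - 2)*(b - 1)*(b + 4)*(b - 2)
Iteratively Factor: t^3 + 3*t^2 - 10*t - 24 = (t + 2)*(t^2 + t - 12) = (t - 3)*(t + 2)*(t + 4)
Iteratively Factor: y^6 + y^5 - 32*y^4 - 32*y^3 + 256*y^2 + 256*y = (y - 4)*(y^5 + 5*y^4 - 12*y^3 - 80*y^2 - 64*y) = (y - 4)^2*(y^4 + 9*y^3 + 24*y^2 + 16*y) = (y - 4)^2*(y + 4)*(y^3 + 5*y^2 + 4*y) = (y - 4)^2*(y + 4)^2*(y^2 + y) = (y - 4)^2*(y + 1)*(y + 4)^2*(y)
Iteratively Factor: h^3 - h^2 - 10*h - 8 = (h + 2)*(h^2 - 3*h - 4) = (h - 4)*(h + 2)*(h + 1)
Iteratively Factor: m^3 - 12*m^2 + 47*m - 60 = (m - 4)*(m^2 - 8*m + 15) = (m - 4)*(m - 3)*(m - 5)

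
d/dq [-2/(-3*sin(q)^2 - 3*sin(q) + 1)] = -6*(2*sin(q) + 1)*cos(q)/(3*sin(q)^2 + 3*sin(q) - 1)^2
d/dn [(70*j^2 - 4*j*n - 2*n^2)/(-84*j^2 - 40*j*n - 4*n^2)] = 4*j/(9*j^2 + 6*j*n + n^2)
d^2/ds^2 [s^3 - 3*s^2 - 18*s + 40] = 6*s - 6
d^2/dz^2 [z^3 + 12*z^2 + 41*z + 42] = 6*z + 24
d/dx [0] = 0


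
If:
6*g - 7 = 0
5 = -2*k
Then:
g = 7/6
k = -5/2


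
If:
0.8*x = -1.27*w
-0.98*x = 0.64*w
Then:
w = 0.00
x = 0.00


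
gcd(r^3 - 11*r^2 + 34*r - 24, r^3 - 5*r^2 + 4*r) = r^2 - 5*r + 4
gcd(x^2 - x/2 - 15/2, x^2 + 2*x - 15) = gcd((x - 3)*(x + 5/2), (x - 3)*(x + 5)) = x - 3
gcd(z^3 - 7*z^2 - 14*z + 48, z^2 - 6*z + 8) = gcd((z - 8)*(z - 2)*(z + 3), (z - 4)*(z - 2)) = z - 2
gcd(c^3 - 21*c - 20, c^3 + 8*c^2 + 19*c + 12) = c^2 + 5*c + 4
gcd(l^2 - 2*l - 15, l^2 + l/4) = 1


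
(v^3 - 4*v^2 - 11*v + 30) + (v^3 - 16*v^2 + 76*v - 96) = 2*v^3 - 20*v^2 + 65*v - 66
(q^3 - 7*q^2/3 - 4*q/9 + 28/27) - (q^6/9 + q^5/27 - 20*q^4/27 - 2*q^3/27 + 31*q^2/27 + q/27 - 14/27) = -q^6/9 - q^5/27 + 20*q^4/27 + 29*q^3/27 - 94*q^2/27 - 13*q/27 + 14/9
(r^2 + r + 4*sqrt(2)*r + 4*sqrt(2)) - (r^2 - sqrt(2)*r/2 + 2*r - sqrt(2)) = -r + 9*sqrt(2)*r/2 + 5*sqrt(2)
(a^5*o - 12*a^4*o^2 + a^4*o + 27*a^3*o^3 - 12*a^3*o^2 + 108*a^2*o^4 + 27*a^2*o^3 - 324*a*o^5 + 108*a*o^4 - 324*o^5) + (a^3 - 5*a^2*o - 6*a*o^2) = a^5*o - 12*a^4*o^2 + a^4*o + 27*a^3*o^3 - 12*a^3*o^2 + a^3 + 108*a^2*o^4 + 27*a^2*o^3 - 5*a^2*o - 324*a*o^5 + 108*a*o^4 - 6*a*o^2 - 324*o^5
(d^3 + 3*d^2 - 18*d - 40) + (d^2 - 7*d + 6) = d^3 + 4*d^2 - 25*d - 34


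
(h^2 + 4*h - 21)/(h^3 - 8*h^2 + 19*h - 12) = (h + 7)/(h^2 - 5*h + 4)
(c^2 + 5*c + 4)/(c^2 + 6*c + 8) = (c + 1)/(c + 2)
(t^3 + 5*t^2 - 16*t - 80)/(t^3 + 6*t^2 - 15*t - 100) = (t + 4)/(t + 5)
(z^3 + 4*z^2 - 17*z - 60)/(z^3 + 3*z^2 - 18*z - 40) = (z + 3)/(z + 2)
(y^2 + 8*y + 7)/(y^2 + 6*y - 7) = (y + 1)/(y - 1)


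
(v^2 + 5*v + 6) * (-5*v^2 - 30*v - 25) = -5*v^4 - 55*v^3 - 205*v^2 - 305*v - 150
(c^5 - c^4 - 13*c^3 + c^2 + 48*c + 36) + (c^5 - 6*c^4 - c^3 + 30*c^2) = 2*c^5 - 7*c^4 - 14*c^3 + 31*c^2 + 48*c + 36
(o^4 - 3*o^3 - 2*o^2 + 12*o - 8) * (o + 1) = o^5 - 2*o^4 - 5*o^3 + 10*o^2 + 4*o - 8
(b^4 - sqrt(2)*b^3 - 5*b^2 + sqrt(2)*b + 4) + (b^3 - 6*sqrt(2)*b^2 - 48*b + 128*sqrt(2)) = b^4 - sqrt(2)*b^3 + b^3 - 6*sqrt(2)*b^2 - 5*b^2 - 48*b + sqrt(2)*b + 4 + 128*sqrt(2)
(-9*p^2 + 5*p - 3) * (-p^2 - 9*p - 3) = 9*p^4 + 76*p^3 - 15*p^2 + 12*p + 9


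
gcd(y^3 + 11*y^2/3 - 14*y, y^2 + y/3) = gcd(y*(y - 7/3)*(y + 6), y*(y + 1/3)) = y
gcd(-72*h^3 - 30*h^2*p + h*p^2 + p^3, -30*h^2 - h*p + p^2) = -6*h + p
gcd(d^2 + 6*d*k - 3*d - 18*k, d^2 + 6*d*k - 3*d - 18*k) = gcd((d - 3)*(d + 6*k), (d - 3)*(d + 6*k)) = d^2 + 6*d*k - 3*d - 18*k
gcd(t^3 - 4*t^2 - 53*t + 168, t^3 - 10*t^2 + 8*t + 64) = t - 8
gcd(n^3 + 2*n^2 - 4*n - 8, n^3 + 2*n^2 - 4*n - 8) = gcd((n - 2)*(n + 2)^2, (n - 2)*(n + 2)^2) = n^3 + 2*n^2 - 4*n - 8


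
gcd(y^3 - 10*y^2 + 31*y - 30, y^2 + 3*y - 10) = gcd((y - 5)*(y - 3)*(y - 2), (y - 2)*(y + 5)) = y - 2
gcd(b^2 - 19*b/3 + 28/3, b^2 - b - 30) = 1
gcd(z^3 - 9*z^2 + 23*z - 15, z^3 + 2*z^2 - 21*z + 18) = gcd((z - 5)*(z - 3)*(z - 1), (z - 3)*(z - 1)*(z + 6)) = z^2 - 4*z + 3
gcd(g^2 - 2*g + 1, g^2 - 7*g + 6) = g - 1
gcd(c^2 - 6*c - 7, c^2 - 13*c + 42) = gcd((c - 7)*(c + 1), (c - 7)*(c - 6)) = c - 7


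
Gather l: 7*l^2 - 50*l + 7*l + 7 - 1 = 7*l^2 - 43*l + 6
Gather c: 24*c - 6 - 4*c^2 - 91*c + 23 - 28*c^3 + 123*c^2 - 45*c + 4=-28*c^3 + 119*c^2 - 112*c + 21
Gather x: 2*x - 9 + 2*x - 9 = 4*x - 18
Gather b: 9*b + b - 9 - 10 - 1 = 10*b - 20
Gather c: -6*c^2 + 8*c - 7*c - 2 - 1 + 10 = -6*c^2 + c + 7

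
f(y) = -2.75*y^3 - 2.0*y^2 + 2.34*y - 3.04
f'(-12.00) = -1137.66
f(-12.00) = 4432.88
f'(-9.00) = -629.91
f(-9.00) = 1818.65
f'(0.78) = -5.80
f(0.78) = -3.74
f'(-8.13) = -510.44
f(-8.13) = 1323.50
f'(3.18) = -93.81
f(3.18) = -104.26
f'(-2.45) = -37.38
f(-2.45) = 19.66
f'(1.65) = -26.72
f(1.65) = -16.98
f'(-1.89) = -19.57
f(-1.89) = 3.96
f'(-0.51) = 2.23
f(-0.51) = -4.39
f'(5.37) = -257.04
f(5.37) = -474.00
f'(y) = -8.25*y^2 - 4.0*y + 2.34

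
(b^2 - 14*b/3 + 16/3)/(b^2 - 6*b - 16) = (-3*b^2 + 14*b - 16)/(3*(-b^2 + 6*b + 16))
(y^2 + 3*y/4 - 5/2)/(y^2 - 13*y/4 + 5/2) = (y + 2)/(y - 2)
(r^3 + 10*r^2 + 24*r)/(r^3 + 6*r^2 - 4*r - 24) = r*(r + 4)/(r^2 - 4)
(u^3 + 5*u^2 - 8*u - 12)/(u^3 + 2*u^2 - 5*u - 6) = (u + 6)/(u + 3)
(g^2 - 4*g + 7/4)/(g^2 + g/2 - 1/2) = (g - 7/2)/(g + 1)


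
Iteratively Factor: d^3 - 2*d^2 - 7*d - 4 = (d + 1)*(d^2 - 3*d - 4) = (d + 1)^2*(d - 4)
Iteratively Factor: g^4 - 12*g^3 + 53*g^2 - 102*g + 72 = (g - 3)*(g^3 - 9*g^2 + 26*g - 24) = (g - 3)*(g - 2)*(g^2 - 7*g + 12) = (g - 3)^2*(g - 2)*(g - 4)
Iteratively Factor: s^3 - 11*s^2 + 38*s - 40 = (s - 4)*(s^2 - 7*s + 10) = (s - 4)*(s - 2)*(s - 5)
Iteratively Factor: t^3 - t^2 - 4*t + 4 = (t - 2)*(t^2 + t - 2) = (t - 2)*(t - 1)*(t + 2)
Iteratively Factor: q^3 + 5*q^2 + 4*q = (q + 4)*(q^2 + q) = (q + 1)*(q + 4)*(q)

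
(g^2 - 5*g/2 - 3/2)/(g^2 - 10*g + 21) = (g + 1/2)/(g - 7)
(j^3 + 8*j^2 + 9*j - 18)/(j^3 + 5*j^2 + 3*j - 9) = (j + 6)/(j + 3)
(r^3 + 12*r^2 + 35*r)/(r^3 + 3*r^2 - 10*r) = (r + 7)/(r - 2)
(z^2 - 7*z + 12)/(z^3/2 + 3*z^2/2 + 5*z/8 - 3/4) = 8*(z^2 - 7*z + 12)/(4*z^3 + 12*z^2 + 5*z - 6)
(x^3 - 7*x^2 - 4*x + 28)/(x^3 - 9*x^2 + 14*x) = (x + 2)/x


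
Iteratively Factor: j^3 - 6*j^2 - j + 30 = (j + 2)*(j^2 - 8*j + 15) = (j - 5)*(j + 2)*(j - 3)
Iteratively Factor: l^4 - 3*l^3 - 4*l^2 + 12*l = (l)*(l^3 - 3*l^2 - 4*l + 12) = l*(l + 2)*(l^2 - 5*l + 6) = l*(l - 3)*(l + 2)*(l - 2)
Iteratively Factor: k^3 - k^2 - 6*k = (k - 3)*(k^2 + 2*k) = (k - 3)*(k + 2)*(k)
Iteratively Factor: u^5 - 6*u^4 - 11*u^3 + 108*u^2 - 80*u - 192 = (u + 1)*(u^4 - 7*u^3 - 4*u^2 + 112*u - 192) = (u - 4)*(u + 1)*(u^3 - 3*u^2 - 16*u + 48) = (u - 4)*(u + 1)*(u + 4)*(u^2 - 7*u + 12) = (u - 4)^2*(u + 1)*(u + 4)*(u - 3)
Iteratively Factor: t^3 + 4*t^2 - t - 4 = (t + 4)*(t^2 - 1) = (t - 1)*(t + 4)*(t + 1)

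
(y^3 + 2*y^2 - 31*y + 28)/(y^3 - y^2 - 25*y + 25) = (y^2 + 3*y - 28)/(y^2 - 25)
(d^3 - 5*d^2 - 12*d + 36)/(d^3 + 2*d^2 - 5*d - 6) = (d - 6)/(d + 1)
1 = 1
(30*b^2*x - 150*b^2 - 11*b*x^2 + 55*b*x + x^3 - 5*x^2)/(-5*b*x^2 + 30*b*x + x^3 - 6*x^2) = (-6*b*x + 30*b + x^2 - 5*x)/(x*(x - 6))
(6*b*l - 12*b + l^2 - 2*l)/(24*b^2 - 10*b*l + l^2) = (6*b*l - 12*b + l^2 - 2*l)/(24*b^2 - 10*b*l + l^2)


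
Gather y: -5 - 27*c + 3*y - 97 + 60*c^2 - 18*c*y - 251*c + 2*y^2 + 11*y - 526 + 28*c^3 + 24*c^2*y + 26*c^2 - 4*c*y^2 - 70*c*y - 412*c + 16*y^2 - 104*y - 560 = 28*c^3 + 86*c^2 - 690*c + y^2*(18 - 4*c) + y*(24*c^2 - 88*c - 90) - 1188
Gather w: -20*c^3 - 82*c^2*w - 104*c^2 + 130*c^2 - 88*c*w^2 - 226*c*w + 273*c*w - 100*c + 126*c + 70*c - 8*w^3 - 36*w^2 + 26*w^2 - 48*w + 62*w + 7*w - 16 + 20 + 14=-20*c^3 + 26*c^2 + 96*c - 8*w^3 + w^2*(-88*c - 10) + w*(-82*c^2 + 47*c + 21) + 18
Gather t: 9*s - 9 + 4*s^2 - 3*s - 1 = 4*s^2 + 6*s - 10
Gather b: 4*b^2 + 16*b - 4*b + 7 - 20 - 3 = 4*b^2 + 12*b - 16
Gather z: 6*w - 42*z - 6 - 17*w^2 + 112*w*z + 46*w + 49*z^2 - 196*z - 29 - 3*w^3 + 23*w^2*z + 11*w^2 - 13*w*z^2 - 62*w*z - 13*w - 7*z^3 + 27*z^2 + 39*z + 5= -3*w^3 - 6*w^2 + 39*w - 7*z^3 + z^2*(76 - 13*w) + z*(23*w^2 + 50*w - 199) - 30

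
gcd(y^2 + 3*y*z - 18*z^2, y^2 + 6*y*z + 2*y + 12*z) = y + 6*z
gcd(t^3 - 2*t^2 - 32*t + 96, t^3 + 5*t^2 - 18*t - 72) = t^2 + 2*t - 24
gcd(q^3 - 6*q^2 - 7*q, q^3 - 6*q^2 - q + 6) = q + 1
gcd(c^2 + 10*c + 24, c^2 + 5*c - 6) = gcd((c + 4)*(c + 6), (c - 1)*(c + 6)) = c + 6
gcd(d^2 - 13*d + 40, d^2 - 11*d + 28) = 1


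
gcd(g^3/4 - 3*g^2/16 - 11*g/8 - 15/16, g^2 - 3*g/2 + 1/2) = 1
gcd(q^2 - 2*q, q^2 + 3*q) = q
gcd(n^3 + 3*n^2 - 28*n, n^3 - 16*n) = n^2 - 4*n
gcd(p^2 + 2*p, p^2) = p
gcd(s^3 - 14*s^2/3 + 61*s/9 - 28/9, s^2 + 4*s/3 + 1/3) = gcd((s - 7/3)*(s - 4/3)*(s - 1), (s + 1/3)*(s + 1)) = 1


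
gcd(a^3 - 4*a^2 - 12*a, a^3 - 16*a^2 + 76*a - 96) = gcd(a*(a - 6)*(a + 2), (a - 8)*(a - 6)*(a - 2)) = a - 6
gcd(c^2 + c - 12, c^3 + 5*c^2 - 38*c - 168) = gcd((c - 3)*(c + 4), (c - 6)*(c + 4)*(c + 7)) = c + 4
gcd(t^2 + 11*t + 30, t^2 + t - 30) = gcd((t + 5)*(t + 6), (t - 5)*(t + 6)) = t + 6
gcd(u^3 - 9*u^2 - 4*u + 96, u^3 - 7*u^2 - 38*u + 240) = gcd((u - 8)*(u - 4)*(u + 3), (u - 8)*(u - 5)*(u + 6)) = u - 8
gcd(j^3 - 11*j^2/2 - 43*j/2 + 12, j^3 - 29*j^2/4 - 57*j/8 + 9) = j - 8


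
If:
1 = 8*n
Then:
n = 1/8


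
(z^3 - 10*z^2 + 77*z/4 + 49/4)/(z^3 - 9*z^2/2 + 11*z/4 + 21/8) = 2*(z - 7)/(2*z - 3)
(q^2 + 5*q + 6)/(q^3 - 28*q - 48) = (q + 3)/(q^2 - 2*q - 24)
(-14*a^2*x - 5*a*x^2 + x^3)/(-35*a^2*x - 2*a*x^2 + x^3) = (2*a + x)/(5*a + x)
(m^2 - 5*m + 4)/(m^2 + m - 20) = (m - 1)/(m + 5)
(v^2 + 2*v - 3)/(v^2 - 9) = (v - 1)/(v - 3)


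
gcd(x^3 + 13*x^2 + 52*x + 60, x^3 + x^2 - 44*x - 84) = x^2 + 8*x + 12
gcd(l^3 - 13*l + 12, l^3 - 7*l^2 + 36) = l - 3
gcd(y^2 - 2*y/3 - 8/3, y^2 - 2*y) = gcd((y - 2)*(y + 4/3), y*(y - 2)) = y - 2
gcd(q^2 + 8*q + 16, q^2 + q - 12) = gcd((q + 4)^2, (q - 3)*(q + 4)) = q + 4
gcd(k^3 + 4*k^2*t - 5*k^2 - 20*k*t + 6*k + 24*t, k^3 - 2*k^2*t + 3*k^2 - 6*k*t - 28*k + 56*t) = 1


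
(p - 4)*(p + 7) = p^2 + 3*p - 28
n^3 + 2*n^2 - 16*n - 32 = (n - 4)*(n + 2)*(n + 4)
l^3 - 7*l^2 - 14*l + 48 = (l - 8)*(l - 2)*(l + 3)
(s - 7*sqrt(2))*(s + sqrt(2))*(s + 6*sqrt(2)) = s^3 - 86*s - 84*sqrt(2)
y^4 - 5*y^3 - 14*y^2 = y^2*(y - 7)*(y + 2)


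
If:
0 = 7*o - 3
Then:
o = 3/7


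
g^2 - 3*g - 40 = (g - 8)*(g + 5)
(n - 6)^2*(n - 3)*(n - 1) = n^4 - 16*n^3 + 87*n^2 - 180*n + 108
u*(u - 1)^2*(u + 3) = u^4 + u^3 - 5*u^2 + 3*u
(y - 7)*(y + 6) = y^2 - y - 42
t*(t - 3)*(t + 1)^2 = t^4 - t^3 - 5*t^2 - 3*t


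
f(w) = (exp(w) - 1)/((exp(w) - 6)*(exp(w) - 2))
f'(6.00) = 0.00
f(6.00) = 0.00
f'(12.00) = 0.00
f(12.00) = 0.00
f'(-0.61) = 0.04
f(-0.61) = -0.06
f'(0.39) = 1.26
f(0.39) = 0.20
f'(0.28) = 0.65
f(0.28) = 0.10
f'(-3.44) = 0.00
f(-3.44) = -0.08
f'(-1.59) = 0.01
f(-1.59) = -0.08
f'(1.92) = -12.58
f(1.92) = 1.47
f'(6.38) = -0.00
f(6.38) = 0.00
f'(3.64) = -0.04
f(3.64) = 0.03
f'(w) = exp(w)/((exp(w) - 6)*(exp(w) - 2)) - (exp(w) - 1)*exp(w)/((exp(w) - 6)*(exp(w) - 2)^2) - (exp(w) - 1)*exp(w)/((exp(w) - 6)^2*(exp(w) - 2))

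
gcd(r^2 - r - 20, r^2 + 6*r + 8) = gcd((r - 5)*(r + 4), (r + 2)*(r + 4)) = r + 4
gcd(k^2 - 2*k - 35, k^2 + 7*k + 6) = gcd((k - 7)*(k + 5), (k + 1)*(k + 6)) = 1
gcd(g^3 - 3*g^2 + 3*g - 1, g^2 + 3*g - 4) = g - 1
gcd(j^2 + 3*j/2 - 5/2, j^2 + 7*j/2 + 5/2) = j + 5/2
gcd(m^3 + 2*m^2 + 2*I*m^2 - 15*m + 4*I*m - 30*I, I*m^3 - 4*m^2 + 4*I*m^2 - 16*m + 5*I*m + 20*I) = 1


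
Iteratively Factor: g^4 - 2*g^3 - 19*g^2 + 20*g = (g - 5)*(g^3 + 3*g^2 - 4*g) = (g - 5)*(g - 1)*(g^2 + 4*g) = g*(g - 5)*(g - 1)*(g + 4)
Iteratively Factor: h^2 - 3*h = (h)*(h - 3)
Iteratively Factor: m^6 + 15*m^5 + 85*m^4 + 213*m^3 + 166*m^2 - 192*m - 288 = (m + 3)*(m^5 + 12*m^4 + 49*m^3 + 66*m^2 - 32*m - 96) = (m + 3)*(m + 4)*(m^4 + 8*m^3 + 17*m^2 - 2*m - 24) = (m + 2)*(m + 3)*(m + 4)*(m^3 + 6*m^2 + 5*m - 12) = (m + 2)*(m + 3)^2*(m + 4)*(m^2 + 3*m - 4) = (m + 2)*(m + 3)^2*(m + 4)^2*(m - 1)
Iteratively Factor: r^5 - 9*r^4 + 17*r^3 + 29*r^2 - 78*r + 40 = (r - 1)*(r^4 - 8*r^3 + 9*r^2 + 38*r - 40) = (r - 5)*(r - 1)*(r^3 - 3*r^2 - 6*r + 8) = (r - 5)*(r - 4)*(r - 1)*(r^2 + r - 2) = (r - 5)*(r - 4)*(r - 1)*(r + 2)*(r - 1)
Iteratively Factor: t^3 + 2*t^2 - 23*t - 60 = (t - 5)*(t^2 + 7*t + 12) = (t - 5)*(t + 3)*(t + 4)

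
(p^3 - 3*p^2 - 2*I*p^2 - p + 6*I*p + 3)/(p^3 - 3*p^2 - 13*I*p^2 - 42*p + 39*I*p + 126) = (p^2 - 2*I*p - 1)/(p^2 - 13*I*p - 42)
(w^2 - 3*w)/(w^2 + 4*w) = (w - 3)/(w + 4)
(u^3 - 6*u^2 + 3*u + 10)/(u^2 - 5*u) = u - 1 - 2/u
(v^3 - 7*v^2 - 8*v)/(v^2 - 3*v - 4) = v*(v - 8)/(v - 4)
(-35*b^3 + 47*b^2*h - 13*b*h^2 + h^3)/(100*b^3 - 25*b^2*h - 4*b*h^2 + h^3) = (-7*b^2 + 8*b*h - h^2)/(20*b^2 - b*h - h^2)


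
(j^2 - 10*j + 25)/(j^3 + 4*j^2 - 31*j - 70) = (j - 5)/(j^2 + 9*j + 14)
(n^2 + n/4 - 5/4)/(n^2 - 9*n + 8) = (n + 5/4)/(n - 8)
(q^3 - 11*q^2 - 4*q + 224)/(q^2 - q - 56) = (q^2 - 3*q - 28)/(q + 7)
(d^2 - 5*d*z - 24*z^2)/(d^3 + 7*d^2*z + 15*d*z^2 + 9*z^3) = (d - 8*z)/(d^2 + 4*d*z + 3*z^2)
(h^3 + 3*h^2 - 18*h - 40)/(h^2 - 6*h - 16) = (h^2 + h - 20)/(h - 8)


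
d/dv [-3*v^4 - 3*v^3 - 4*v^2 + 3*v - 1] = -12*v^3 - 9*v^2 - 8*v + 3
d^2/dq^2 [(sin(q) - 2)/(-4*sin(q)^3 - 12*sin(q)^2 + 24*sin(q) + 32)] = (4*sin(q)^3 + 11*sin(q)^2 - 8*sin(q) - 42)/(4*(sin(q) + 1)^2*(sin(q) + 4)^3)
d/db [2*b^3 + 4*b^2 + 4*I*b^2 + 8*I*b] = 6*b^2 + 8*b*(1 + I) + 8*I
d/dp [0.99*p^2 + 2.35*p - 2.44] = 1.98*p + 2.35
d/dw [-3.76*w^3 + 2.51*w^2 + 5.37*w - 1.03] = -11.28*w^2 + 5.02*w + 5.37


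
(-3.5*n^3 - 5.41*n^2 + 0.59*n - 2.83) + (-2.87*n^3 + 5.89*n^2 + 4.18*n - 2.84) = -6.37*n^3 + 0.48*n^2 + 4.77*n - 5.67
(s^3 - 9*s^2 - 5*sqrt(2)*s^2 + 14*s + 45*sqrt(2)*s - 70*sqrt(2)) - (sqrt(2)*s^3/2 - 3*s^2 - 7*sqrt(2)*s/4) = -sqrt(2)*s^3/2 + s^3 - 5*sqrt(2)*s^2 - 6*s^2 + 14*s + 187*sqrt(2)*s/4 - 70*sqrt(2)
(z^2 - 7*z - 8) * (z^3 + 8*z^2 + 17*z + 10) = z^5 + z^4 - 47*z^3 - 173*z^2 - 206*z - 80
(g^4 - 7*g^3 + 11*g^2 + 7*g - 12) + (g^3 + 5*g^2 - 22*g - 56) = g^4 - 6*g^3 + 16*g^2 - 15*g - 68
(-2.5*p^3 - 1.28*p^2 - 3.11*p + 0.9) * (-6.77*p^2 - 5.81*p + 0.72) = 16.925*p^5 + 23.1906*p^4 + 26.6915*p^3 + 11.0545*p^2 - 7.4682*p + 0.648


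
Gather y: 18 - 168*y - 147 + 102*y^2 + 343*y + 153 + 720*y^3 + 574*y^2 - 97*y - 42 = 720*y^3 + 676*y^2 + 78*y - 18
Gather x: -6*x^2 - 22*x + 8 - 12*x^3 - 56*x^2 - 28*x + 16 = -12*x^3 - 62*x^2 - 50*x + 24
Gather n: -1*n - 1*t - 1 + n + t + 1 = 0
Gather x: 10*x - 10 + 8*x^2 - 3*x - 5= 8*x^2 + 7*x - 15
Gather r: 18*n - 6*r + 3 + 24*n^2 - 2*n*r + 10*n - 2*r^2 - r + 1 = 24*n^2 + 28*n - 2*r^2 + r*(-2*n - 7) + 4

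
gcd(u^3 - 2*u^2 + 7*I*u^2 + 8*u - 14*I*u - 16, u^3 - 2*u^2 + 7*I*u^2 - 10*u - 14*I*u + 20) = u - 2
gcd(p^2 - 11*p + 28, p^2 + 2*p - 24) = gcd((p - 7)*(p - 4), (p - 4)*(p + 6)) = p - 4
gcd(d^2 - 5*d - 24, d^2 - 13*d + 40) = d - 8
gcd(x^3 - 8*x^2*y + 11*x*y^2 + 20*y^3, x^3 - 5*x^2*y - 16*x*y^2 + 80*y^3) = x^2 - 9*x*y + 20*y^2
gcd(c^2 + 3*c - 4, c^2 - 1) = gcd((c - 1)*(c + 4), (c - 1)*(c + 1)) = c - 1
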